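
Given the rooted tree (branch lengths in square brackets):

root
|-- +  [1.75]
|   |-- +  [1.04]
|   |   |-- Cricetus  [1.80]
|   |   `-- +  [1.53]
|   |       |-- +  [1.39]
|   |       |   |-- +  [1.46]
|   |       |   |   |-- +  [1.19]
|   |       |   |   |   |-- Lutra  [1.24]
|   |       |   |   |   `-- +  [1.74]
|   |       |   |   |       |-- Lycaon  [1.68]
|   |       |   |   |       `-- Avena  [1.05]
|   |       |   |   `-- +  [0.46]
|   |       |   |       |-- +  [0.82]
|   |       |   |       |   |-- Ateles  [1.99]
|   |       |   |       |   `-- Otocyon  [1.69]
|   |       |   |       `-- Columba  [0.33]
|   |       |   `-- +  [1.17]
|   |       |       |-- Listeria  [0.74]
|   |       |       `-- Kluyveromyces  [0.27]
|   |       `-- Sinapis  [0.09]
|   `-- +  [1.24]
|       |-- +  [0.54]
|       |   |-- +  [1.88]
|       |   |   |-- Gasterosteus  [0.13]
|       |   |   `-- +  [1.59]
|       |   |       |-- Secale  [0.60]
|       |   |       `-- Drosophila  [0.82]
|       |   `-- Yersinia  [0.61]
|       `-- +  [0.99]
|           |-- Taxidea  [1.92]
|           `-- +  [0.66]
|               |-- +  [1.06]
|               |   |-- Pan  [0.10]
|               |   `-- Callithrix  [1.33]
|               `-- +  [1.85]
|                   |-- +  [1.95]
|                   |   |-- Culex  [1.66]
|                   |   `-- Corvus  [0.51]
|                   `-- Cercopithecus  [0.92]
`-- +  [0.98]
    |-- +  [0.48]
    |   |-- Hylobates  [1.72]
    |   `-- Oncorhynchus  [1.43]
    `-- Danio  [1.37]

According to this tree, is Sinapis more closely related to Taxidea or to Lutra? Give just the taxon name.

Lutra

The MRCA of Sinapis and Lutra subtends ((((Lutra,(Lycaon,Avena)),((Ateles,Otocyon),Columba)),(Listeria,Kluyveromyces)),Sinapis) (9 taxa).
The MRCA of Sinapis and Taxidea subtends ((Cricetus,((((Lutra,(Lycaon,Avena)),((Ateles,Otocyon),Columba)),(Listeria,Kluyveromyces)),Sinapis)),(((Gasterosteus,(Secale,Drosophila)),Yersinia),(Taxidea,((Pan,Callithrix),((Culex,Corvus),Cercopithecus))))) (20 taxa).
The first is nested inside the second, so Sinapis shares a more recent common ancestor with Lutra.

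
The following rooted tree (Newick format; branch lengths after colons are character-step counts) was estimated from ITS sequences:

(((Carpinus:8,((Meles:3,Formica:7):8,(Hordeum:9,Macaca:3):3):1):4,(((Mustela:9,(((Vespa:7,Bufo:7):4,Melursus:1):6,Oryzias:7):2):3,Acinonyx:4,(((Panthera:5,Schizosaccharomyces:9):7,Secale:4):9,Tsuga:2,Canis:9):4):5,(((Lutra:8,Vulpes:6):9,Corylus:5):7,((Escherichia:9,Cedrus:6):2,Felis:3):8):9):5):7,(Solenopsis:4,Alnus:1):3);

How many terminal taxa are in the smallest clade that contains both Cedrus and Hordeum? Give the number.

The MRCA of Cedrus and Hordeum is the node subtending ((Carpinus,((Meles,Formica),(Hordeum,Macaca))),(((Mustela,(((Vespa,Bufo),Melursus),Oryzias)),Acinonyx,(((Panthera,Schizosaccharomyces),Secale),Tsuga,Canis)),(((Lutra,Vulpes),Corylus),((Escherichia,Cedrus),Felis)))).
That clade contains 22 terminal taxa: Acinonyx, Bufo, Canis, Carpinus, Cedrus, Corylus, Escherichia, Felis, Formica, Hordeum, Lutra, Macaca, Meles, Melursus, Mustela, Oryzias, Panthera, Schizosaccharomyces, Secale, Tsuga, Vespa, Vulpes.

22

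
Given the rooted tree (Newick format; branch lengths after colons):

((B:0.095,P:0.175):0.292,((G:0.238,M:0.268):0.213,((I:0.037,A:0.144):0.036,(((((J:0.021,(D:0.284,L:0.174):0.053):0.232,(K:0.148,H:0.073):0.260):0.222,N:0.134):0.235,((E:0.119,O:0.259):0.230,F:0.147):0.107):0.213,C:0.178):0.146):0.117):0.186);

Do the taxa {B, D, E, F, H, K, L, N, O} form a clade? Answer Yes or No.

No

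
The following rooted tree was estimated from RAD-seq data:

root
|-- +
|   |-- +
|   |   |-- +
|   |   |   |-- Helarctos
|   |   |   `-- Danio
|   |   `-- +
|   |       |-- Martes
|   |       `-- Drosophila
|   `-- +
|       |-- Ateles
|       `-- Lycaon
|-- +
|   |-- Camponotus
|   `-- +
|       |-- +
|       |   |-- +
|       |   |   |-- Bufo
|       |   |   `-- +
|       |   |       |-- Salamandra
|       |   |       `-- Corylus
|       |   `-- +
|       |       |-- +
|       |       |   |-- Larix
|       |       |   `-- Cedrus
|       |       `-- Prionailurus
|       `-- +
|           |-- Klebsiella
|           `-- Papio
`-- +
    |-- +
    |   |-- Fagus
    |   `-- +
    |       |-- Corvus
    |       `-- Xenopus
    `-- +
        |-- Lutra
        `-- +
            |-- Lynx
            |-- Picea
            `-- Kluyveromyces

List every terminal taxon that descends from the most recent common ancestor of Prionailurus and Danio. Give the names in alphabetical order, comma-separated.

Tracing Prionailurus: it sits inside ((Larix,Cedrus),Prionailurus).
Tracing Danio: it sits inside (Helarctos,Danio).
The smallest clade enclosing both is the whole tree (their MRCA is the root), so the answer is all 22 tips in alphabetical order.

Ateles, Bufo, Camponotus, Cedrus, Corvus, Corylus, Danio, Drosophila, Fagus, Helarctos, Klebsiella, Kluyveromyces, Larix, Lutra, Lycaon, Lynx, Martes, Papio, Picea, Prionailurus, Salamandra, Xenopus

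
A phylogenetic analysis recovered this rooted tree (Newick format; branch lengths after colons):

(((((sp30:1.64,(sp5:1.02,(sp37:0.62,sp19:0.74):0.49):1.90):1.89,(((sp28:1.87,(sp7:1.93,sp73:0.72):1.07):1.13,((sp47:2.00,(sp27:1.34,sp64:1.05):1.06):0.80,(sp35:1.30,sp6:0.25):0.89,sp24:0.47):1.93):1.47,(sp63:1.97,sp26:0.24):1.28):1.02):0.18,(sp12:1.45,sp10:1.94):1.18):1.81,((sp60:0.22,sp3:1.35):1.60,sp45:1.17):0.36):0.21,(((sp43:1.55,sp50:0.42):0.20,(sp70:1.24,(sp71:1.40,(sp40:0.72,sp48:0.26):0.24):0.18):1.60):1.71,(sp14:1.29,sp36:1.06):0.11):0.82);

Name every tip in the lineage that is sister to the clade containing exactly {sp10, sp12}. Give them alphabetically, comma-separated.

The clade containing exactly {sp10, sp12} attaches to the tree at the node subtending (((sp30,(sp5,(sp37,sp19))),(((sp28,(sp7,sp73)),((sp47,(sp27,sp64)),(sp35,sp6),sp24)),(sp63,sp26))),(sp12,sp10)).
The other lineage descending from that same node — the sister group — is ((sp30,(sp5,(sp37,sp19))),(((sp28,(sp7,sp73)),((sp47,(sp27,sp64)),(sp35,sp6),sp24)),(sp63,sp26))); its 15 tips in alphabetical order are the answer.

sp19, sp24, sp26, sp27, sp28, sp30, sp35, sp37, sp47, sp5, sp6, sp63, sp64, sp7, sp73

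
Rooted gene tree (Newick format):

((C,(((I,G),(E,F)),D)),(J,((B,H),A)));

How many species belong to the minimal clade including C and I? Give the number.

The MRCA of C and I is the node subtending (C,(((I,G),(E,F)),D)).
That clade contains 6 terminal taxa: C, D, E, F, G, I.

6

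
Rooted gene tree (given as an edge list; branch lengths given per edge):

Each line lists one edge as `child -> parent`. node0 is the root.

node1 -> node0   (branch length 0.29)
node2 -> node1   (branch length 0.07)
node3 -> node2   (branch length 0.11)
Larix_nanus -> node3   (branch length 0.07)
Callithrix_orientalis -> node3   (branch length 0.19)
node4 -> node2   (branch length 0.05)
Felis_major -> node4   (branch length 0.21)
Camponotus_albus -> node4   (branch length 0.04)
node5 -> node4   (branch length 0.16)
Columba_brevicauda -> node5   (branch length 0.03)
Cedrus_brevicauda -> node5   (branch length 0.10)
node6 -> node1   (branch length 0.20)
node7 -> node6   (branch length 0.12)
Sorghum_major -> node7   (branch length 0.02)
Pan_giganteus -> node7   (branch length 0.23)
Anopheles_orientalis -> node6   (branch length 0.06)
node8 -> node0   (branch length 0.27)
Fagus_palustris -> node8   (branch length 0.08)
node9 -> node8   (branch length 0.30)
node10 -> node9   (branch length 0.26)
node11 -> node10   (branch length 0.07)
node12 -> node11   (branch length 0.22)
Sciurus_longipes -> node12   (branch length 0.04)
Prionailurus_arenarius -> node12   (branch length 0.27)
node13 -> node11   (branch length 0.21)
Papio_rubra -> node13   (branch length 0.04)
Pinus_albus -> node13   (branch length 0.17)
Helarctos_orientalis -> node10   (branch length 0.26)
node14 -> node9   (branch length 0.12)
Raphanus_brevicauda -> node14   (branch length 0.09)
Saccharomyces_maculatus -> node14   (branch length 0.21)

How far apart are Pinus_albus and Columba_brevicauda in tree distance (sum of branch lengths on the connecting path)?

1.88

The path runs Pinus_albus → … → MRCA → … → Columba_brevicauda; the MRCA is the root of the tree.
Branch lengths along that path: 0.17 + 0.21 + 0.07 + 0.26 + 0.30 + 0.27 + 0.29 + 0.07 + 0.05 + 0.16 + 0.03 = 1.88.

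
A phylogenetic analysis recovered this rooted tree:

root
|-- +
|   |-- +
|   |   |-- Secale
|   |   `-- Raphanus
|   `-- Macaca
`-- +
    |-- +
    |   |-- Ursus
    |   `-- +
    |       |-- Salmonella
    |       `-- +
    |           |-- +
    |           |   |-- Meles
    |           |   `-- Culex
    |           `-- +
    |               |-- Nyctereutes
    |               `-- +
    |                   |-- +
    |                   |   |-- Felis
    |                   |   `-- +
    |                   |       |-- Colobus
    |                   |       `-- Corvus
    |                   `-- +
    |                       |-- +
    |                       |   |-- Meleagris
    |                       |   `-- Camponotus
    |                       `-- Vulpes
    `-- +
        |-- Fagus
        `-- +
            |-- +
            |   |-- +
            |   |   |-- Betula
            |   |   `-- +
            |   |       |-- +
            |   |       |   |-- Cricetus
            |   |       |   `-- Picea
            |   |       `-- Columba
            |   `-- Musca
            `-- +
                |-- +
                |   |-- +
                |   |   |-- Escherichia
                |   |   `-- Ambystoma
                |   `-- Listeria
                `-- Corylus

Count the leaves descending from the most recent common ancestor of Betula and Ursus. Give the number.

21

The MRCA of Betula and Ursus is the node subtending ((Ursus,(Salmonella,((Meles,Culex),(Nyctereutes,((Felis,(Colobus,Corvus)),((Meleagris,Camponotus),Vulpes)))))),(Fagus,(((Betula,((Cricetus,Picea),Columba)),Musca),(((Escherichia,Ambystoma),Listeria),Corylus)))).
That clade contains 21 terminal taxa: Ambystoma, Betula, Camponotus, Colobus, Columba, Corvus, Corylus, Cricetus, Culex, Escherichia, Fagus, Felis, Listeria, Meleagris, Meles, Musca, Nyctereutes, Picea, Salmonella, Ursus, Vulpes.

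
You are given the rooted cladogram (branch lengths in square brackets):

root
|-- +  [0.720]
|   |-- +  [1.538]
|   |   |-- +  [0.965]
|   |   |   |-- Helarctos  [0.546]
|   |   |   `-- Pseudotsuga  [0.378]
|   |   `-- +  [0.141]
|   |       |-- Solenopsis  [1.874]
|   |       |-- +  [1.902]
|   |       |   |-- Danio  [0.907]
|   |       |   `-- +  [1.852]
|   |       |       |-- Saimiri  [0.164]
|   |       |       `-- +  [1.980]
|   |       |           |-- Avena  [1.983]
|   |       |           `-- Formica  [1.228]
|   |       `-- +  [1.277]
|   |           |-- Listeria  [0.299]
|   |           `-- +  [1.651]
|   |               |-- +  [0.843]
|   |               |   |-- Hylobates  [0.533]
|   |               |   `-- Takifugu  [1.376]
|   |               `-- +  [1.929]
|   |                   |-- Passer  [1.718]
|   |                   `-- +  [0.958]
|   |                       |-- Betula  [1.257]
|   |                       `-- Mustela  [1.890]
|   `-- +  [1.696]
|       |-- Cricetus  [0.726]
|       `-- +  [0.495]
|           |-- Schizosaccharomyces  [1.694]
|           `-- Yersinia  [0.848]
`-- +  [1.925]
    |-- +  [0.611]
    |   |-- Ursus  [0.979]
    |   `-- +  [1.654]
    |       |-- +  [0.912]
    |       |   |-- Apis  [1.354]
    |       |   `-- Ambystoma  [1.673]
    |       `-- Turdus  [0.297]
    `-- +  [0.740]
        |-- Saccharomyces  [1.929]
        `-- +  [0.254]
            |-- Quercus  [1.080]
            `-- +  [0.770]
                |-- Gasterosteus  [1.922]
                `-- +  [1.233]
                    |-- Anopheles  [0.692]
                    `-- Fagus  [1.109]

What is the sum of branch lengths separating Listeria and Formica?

8.538

The path runs Listeria → … → MRCA → … → Formica; the MRCA is the node subtending (Solenopsis,(Danio,(Saimiri,(Avena,Formica))),(Listeria,((Hylobates,Takifugu),(Passer,(Betula,Mustela))))).
Branch lengths along that path: 0.299 + 1.277 + 1.902 + 1.852 + 1.980 + 1.228 = 8.538.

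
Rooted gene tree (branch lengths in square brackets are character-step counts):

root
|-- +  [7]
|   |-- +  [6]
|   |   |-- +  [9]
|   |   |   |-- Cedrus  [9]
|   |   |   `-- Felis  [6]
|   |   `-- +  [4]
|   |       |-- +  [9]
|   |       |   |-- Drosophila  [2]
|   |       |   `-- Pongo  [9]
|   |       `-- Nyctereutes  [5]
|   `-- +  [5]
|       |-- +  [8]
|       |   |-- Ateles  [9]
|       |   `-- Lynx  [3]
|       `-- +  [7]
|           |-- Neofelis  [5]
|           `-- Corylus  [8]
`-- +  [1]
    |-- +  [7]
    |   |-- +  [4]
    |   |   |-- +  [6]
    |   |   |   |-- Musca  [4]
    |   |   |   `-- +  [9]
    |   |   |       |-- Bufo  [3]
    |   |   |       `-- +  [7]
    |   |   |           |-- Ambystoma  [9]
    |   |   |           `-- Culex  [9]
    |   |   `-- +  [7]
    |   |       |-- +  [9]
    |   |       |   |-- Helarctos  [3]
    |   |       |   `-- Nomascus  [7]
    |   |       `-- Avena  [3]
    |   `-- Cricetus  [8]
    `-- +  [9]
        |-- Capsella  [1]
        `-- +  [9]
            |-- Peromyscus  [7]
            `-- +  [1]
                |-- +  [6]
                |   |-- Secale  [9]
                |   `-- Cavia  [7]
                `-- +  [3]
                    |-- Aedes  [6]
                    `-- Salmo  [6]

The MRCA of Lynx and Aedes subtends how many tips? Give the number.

23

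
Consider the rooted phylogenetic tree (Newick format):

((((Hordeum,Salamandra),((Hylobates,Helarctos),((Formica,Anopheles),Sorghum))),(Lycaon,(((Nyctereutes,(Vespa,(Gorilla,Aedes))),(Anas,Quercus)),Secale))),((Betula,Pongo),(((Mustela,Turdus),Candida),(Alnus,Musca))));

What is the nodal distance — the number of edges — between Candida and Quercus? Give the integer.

10

The MRCA of Candida and Quercus is the root of the tree.
From Candida up to that node: 4 branches. From Quercus up to the same node: 6 branches. Total: 4 + 6 = 10.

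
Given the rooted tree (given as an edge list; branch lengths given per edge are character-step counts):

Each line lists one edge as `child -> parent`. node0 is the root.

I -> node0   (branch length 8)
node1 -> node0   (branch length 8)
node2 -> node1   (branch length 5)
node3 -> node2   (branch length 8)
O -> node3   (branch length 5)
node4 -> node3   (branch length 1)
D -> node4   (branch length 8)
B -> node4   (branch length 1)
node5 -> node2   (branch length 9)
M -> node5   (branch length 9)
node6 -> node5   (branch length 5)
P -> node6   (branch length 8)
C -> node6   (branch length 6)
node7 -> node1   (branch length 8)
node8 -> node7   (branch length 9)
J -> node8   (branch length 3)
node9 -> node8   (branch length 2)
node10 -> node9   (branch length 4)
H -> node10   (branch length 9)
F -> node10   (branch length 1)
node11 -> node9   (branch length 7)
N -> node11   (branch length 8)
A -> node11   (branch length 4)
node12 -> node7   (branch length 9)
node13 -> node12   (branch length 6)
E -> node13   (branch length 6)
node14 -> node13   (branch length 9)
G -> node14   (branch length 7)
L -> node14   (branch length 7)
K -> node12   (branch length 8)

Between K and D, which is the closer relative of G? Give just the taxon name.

K

The MRCA of G and K subtends ((E,(G,L)),K) (4 taxa).
The MRCA of G and D subtends (((O,(D,B)),(M,(P,C))),((J,((H,F),(N,A))),((E,(G,L)),K))) (15 taxa).
The first is nested inside the second, so G shares a more recent common ancestor with K.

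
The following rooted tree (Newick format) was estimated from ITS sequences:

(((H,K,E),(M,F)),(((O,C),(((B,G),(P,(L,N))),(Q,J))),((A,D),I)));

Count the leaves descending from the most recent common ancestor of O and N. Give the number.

The MRCA of O and N is the node subtending ((O,C),(((B,G),(P,(L,N))),(Q,J))).
That clade contains 9 terminal taxa: B, C, G, J, L, N, O, P, Q.

9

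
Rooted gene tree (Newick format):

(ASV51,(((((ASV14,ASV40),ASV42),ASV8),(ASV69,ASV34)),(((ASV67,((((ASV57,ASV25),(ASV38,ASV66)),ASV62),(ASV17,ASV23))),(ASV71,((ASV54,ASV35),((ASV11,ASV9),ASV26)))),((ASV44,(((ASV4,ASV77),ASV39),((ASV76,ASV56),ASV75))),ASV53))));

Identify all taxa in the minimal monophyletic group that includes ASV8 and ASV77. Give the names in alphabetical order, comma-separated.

ASV11, ASV14, ASV17, ASV23, ASV25, ASV26, ASV34, ASV35, ASV38, ASV39, ASV4, ASV40, ASV42, ASV44, ASV53, ASV54, ASV56, ASV57, ASV62, ASV66, ASV67, ASV69, ASV71, ASV75, ASV76, ASV77, ASV8, ASV9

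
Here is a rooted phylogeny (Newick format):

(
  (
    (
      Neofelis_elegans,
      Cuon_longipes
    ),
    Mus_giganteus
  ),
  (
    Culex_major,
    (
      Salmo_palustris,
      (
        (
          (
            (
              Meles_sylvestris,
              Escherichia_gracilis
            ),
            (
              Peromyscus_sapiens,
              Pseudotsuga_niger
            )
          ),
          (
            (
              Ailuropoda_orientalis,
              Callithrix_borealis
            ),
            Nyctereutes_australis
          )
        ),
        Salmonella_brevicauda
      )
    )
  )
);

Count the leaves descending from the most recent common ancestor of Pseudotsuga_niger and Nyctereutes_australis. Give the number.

7

The MRCA of Pseudotsuga_niger and Nyctereutes_australis is the node subtending (((Meles_sylvestris,Escherichia_gracilis),(Peromyscus_sapiens,Pseudotsuga_niger)),((Ailuropoda_orientalis,Callithrix_borealis),Nyctereutes_australis)).
That clade contains 7 terminal taxa: Ailuropoda_orientalis, Callithrix_borealis, Escherichia_gracilis, Meles_sylvestris, Nyctereutes_australis, Peromyscus_sapiens, Pseudotsuga_niger.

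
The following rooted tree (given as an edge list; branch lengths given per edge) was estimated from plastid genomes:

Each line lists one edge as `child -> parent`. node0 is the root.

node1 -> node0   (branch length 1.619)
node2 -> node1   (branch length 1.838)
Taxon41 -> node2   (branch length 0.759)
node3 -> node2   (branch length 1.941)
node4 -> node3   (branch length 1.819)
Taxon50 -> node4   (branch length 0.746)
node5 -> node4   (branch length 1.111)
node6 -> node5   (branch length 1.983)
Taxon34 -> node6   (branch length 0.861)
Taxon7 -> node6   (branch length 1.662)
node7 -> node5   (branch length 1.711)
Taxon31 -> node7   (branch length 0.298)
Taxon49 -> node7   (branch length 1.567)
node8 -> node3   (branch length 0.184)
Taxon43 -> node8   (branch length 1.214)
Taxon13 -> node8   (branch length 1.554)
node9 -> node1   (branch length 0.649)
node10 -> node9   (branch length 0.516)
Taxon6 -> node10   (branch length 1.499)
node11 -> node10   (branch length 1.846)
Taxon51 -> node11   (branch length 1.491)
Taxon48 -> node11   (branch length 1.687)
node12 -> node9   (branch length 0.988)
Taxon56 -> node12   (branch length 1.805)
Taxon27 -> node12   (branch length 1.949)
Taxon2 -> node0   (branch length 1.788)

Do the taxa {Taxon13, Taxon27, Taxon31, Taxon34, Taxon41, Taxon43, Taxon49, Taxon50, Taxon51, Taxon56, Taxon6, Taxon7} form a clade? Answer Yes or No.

No

The MRCA of the listed taxa subtends ((Taxon41,((Taxon50,((Taxon34,Taxon7),(Taxon31,Taxon49))),(Taxon43,Taxon13))),((Taxon6,(Taxon51,Taxon48)),(Taxon56,Taxon27))).
That clade also contains Taxon48, which is not in the proposed group, so the group is not monophyletic.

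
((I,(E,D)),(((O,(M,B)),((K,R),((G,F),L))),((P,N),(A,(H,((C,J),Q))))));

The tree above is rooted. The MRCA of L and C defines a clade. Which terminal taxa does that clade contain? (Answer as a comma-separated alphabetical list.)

A, B, C, F, G, H, J, K, L, M, N, O, P, Q, R

Tracing L: it sits inside ((G,F),L).
Tracing C: it sits inside (C,J).
The smallest clade enclosing both is (((O,(M,B)),((K,R),((G,F),L))),((P,N),(A,(H,((C,J),Q))))); the answer is its 15 terminal taxa in alphabetical order.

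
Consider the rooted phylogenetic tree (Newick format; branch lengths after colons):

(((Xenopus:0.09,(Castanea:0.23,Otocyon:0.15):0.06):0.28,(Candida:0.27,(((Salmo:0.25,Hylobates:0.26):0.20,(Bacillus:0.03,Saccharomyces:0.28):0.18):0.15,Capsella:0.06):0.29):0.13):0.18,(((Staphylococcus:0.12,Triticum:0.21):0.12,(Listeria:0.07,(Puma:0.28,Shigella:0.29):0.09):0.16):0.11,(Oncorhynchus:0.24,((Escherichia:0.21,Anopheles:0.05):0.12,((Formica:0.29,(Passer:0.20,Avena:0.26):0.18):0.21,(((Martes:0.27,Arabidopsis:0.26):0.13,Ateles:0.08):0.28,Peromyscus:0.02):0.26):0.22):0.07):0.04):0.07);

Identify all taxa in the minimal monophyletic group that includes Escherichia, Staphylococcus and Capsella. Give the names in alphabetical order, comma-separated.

Anopheles, Arabidopsis, Ateles, Avena, Bacillus, Candida, Capsella, Castanea, Escherichia, Formica, Hylobates, Listeria, Martes, Oncorhynchus, Otocyon, Passer, Peromyscus, Puma, Saccharomyces, Salmo, Shigella, Staphylococcus, Triticum, Xenopus

Tracing Escherichia: it sits inside (Escherichia,Anopheles).
Tracing Staphylococcus: it sits inside (Staphylococcus,Triticum).
Tracing Capsella: it sits inside (((Salmo,Hylobates),(Bacillus,Saccharomyces)),Capsella).
The smallest clade enclosing all 3 is the whole tree (their MRCA is the root), so the answer is all 24 tips in alphabetical order.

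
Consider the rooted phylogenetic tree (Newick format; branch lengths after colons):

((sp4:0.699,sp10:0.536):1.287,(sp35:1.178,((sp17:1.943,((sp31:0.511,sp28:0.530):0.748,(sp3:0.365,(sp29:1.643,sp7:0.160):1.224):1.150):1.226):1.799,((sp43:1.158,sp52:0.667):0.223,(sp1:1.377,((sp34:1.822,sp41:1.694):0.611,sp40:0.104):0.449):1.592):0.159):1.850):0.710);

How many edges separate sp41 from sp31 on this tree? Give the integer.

9

The MRCA of sp41 and sp31 is the node subtending ((sp17,((sp31,sp28),(sp3,(sp29,sp7)))),((sp43,sp52),(sp1,((sp34,sp41),sp40)))).
From sp41 up to that node: 5 branches. From sp31 up to the same node: 4 branches. Total: 5 + 4 = 9.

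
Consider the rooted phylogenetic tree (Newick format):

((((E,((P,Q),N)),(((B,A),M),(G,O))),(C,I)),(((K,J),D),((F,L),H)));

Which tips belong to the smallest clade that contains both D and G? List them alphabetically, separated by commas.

A, B, C, D, E, F, G, H, I, J, K, L, M, N, O, P, Q

Tracing D: it sits inside ((K,J),D).
Tracing G: it sits inside (G,O).
The smallest clade enclosing both is the whole tree (their MRCA is the root), so the answer is all 17 tips in alphabetical order.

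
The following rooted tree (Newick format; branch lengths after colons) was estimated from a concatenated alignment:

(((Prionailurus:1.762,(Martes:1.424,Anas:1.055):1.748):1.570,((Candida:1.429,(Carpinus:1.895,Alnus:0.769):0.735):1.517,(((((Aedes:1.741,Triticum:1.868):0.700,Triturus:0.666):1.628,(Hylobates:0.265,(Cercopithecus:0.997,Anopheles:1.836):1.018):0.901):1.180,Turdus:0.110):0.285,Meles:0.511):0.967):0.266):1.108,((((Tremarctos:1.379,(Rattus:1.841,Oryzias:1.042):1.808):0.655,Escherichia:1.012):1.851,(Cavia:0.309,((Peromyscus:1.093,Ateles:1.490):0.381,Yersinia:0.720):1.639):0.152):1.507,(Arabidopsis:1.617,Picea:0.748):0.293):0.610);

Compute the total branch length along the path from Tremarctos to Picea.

6.433

The path runs Tremarctos → … → MRCA → … → Picea; the MRCA is the node subtending ((((Tremarctos,(Rattus,Oryzias)),Escherichia),(Cavia,((Peromyscus,Ateles),Yersinia))),(Arabidopsis,Picea)).
Branch lengths along that path: 1.379 + 0.655 + 1.851 + 1.507 + 0.293 + 0.748 = 6.433.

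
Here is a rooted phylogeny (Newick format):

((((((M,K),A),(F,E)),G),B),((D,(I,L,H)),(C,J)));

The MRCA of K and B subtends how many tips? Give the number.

The MRCA of K and B is the node subtending (((((M,K),A),(F,E)),G),B).
That clade contains 7 terminal taxa: A, B, E, F, G, K, M.

7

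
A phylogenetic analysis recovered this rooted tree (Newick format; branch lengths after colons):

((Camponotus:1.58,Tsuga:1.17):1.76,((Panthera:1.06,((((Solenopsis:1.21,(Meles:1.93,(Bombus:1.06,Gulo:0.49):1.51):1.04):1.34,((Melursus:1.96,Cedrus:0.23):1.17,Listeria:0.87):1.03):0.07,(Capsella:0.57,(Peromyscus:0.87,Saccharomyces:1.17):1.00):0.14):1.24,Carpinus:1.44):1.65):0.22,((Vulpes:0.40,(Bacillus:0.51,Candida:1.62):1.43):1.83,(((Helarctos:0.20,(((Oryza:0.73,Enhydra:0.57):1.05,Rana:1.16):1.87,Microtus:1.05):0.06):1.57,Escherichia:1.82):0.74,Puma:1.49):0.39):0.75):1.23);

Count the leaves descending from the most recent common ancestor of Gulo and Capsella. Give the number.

The MRCA of Gulo and Capsella is the node subtending (((Solenopsis,(Meles,(Bombus,Gulo))),((Melursus,Cedrus),Listeria)),(Capsella,(Peromyscus,Saccharomyces))).
That clade contains 10 terminal taxa: Bombus, Capsella, Cedrus, Gulo, Listeria, Meles, Melursus, Peromyscus, Saccharomyces, Solenopsis.

10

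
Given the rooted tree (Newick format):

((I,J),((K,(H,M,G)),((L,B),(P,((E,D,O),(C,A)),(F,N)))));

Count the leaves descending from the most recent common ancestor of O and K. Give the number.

14

The MRCA of O and K is the node subtending ((K,(H,M,G)),((L,B),(P,((E,D,O),(C,A)),(F,N)))).
That clade contains 14 terminal taxa: A, B, C, D, E, F, G, H, K, L, M, N, O, P.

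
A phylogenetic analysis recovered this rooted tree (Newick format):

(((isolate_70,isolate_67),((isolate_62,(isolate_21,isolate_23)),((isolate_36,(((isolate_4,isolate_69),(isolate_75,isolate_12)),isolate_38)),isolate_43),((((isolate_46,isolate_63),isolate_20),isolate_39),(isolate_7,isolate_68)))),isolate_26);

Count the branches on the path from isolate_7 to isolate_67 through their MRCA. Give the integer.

The MRCA of isolate_7 and isolate_67 is the node subtending ((isolate_70,isolate_67),((isolate_62,(isolate_21,isolate_23)),((isolate_36,(((isolate_4,isolate_69),(isolate_75,isolate_12)),isolate_38)),isolate_43),((((isolate_46,isolate_63),isolate_20),isolate_39),(isolate_7,isolate_68)))).
From isolate_7 up to that node: 4 branches. From isolate_67 up to the same node: 2 branches. Total: 4 + 2 = 6.

6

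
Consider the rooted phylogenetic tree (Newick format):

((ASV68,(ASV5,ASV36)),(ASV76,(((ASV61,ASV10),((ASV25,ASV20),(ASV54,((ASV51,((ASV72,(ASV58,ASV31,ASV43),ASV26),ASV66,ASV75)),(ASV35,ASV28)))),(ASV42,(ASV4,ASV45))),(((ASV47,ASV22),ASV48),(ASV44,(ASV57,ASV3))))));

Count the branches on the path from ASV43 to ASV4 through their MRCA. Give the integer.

11

The MRCA of ASV43 and ASV4 is the node subtending ((ASV61,ASV10),((ASV25,ASV20),(ASV54,((ASV51,((ASV72,(ASV58,ASV31,ASV43),ASV26),ASV66,ASV75)),(ASV35,ASV28)))),(ASV42,(ASV4,ASV45))).
From ASV43 up to that node: 8 branches. From ASV4 up to the same node: 3 branches. Total: 8 + 3 = 11.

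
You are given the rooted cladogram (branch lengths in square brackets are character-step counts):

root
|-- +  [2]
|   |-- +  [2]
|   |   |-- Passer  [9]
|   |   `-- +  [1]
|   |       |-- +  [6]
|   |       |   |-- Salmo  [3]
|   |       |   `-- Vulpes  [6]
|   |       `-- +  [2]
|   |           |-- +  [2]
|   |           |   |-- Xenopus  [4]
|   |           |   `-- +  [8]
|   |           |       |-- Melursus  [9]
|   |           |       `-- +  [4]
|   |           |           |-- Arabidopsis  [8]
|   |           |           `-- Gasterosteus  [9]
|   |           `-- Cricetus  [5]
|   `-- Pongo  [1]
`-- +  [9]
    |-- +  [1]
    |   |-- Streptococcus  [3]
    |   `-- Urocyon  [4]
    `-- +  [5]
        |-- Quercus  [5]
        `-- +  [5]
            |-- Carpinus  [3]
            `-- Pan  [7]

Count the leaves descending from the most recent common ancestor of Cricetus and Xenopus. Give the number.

The MRCA of Cricetus and Xenopus is the node subtending ((Xenopus,(Melursus,(Arabidopsis,Gasterosteus))),Cricetus).
That clade contains 5 terminal taxa: Arabidopsis, Cricetus, Gasterosteus, Melursus, Xenopus.

5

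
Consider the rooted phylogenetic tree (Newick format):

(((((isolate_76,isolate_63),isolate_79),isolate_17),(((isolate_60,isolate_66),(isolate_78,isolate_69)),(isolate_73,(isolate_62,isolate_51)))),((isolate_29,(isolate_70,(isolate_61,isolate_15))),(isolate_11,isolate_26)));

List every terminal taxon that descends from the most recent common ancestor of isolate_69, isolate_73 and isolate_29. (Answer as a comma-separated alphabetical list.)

isolate_11, isolate_15, isolate_17, isolate_26, isolate_29, isolate_51, isolate_60, isolate_61, isolate_62, isolate_63, isolate_66, isolate_69, isolate_70, isolate_73, isolate_76, isolate_78, isolate_79

Tracing isolate_69: it sits inside (isolate_78,isolate_69).
Tracing isolate_73: it sits inside (isolate_73,(isolate_62,isolate_51)).
Tracing isolate_29: it sits inside (isolate_29,(isolate_70,(isolate_61,isolate_15))).
The smallest clade enclosing all 3 is the whole tree (their MRCA is the root), so the answer is all 17 tips in alphabetical order.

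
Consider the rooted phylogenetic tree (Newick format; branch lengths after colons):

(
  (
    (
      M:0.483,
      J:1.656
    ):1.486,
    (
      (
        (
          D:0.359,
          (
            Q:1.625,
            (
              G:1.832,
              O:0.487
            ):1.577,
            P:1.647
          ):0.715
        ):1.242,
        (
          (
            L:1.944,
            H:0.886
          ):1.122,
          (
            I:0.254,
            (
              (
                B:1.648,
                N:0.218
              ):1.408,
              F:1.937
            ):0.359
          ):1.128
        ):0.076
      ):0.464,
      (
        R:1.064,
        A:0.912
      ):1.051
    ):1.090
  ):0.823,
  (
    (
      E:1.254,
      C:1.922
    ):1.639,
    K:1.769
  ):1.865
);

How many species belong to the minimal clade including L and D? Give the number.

The MRCA of L and D is the node subtending ((D,(Q,(G,O),P)),((L,H),(I,((B,N),F)))).
That clade contains 11 terminal taxa: B, D, F, G, H, I, L, N, O, P, Q.

11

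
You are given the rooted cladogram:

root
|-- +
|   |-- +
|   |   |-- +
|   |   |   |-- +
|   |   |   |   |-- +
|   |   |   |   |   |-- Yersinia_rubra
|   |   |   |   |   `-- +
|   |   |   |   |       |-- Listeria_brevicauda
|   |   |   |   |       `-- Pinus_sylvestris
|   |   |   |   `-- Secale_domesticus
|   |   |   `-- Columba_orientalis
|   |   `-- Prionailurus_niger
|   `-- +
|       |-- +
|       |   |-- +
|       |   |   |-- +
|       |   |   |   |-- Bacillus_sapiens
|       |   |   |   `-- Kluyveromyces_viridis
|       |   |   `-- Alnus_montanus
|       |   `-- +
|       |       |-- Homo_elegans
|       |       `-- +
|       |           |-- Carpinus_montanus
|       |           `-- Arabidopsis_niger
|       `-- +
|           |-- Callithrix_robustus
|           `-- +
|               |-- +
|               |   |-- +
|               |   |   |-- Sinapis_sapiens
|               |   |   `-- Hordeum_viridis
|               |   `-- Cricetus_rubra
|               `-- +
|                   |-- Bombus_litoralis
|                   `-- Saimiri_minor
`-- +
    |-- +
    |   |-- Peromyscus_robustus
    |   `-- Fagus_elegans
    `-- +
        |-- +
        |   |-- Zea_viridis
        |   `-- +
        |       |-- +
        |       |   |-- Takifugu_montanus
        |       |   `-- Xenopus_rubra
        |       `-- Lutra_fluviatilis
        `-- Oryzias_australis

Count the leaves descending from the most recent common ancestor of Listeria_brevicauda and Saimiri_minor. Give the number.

18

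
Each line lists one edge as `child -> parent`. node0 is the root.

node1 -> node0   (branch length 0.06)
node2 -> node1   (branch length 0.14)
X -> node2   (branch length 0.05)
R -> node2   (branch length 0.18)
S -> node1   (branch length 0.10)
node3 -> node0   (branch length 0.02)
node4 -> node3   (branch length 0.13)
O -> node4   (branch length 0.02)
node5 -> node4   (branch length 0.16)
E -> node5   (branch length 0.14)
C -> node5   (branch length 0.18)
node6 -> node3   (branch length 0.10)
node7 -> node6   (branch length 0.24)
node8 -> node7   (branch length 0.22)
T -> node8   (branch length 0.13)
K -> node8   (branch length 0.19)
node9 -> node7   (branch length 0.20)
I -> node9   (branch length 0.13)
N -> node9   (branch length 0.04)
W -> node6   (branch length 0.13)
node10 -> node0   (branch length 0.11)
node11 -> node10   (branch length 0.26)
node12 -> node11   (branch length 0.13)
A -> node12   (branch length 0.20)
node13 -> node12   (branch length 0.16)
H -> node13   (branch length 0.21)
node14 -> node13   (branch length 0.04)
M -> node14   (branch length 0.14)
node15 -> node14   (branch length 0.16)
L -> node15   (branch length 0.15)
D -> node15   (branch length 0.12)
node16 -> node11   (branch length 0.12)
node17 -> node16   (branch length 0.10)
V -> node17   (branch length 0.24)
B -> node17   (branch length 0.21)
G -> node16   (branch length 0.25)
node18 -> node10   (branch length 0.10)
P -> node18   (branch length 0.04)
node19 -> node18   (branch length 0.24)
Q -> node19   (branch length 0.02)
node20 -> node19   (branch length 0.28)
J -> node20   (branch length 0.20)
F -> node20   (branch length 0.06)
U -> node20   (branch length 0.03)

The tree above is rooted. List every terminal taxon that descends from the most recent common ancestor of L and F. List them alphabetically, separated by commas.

Tracing L: it sits inside (L,D).
Tracing F: it sits inside (J,F,U).
The smallest clade enclosing both is (((A,(H,(M,(L,D)))),((V,B),G)),(P,(Q,(J,F,U)))); the answer is its 13 terminal taxa in alphabetical order.

A, B, D, F, G, H, J, L, M, P, Q, U, V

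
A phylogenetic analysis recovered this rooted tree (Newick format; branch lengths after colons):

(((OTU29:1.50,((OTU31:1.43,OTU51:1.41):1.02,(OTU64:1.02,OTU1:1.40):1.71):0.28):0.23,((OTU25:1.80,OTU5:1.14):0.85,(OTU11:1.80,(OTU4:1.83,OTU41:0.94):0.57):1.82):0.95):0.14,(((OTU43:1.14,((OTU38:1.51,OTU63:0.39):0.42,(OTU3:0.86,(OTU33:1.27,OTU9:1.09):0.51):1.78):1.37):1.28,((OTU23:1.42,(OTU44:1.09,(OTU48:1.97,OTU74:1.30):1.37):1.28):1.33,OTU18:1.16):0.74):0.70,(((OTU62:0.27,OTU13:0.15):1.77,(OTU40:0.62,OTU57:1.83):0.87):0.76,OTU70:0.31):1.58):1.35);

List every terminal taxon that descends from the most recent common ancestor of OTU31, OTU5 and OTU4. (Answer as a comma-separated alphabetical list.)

OTU1, OTU11, OTU25, OTU29, OTU31, OTU4, OTU41, OTU5, OTU51, OTU64

Tracing OTU31: it sits inside (OTU31,OTU51).
Tracing OTU5: it sits inside (OTU25,OTU5).
Tracing OTU4: it sits inside (OTU4,OTU41).
The smallest clade enclosing all 3 is ((OTU29,((OTU31,OTU51),(OTU64,OTU1))),((OTU25,OTU5),(OTU11,(OTU4,OTU41)))); the answer is its 10 terminal taxa in alphabetical order.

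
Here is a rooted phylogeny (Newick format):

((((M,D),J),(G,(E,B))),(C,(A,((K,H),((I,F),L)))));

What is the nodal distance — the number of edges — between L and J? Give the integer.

The MRCA of L and J is the root of the tree.
From L up to that node: 5 branches. From J up to the same node: 3 branches. Total: 5 + 3 = 8.

8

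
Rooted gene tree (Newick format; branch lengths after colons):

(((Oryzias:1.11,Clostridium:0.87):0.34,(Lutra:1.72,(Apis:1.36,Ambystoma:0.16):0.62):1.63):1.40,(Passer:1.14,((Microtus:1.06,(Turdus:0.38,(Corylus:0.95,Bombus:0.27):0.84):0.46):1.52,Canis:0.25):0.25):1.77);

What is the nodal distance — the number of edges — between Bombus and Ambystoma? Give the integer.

10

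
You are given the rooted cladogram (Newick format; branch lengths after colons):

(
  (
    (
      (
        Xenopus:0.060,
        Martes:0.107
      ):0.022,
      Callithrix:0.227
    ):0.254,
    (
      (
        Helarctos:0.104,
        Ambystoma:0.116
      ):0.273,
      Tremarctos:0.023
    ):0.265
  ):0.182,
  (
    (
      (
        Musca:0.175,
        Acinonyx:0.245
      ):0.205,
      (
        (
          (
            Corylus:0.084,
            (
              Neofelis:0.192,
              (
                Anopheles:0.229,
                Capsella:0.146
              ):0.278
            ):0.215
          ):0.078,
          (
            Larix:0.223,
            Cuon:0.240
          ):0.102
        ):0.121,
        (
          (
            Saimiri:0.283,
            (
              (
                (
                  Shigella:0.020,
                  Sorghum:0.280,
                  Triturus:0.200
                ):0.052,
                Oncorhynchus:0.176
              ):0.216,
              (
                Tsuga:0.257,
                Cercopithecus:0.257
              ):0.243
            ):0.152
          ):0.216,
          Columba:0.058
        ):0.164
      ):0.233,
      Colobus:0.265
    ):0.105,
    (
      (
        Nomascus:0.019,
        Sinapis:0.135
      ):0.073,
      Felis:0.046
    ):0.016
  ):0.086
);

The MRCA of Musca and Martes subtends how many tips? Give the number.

26

The MRCA of Musca and Martes is the root, so the clade is the entire tree.
That clade contains 26 terminal taxa: Acinonyx, Ambystoma, Anopheles, Callithrix, Capsella, Cercopithecus, Colobus, Columba, Corylus, Cuon, Felis, Helarctos, Larix, Martes, Musca, Neofelis, Nomascus, Oncorhynchus, Saimiri, Shigella, Sinapis, Sorghum, Tremarctos, Triturus, Tsuga, Xenopus.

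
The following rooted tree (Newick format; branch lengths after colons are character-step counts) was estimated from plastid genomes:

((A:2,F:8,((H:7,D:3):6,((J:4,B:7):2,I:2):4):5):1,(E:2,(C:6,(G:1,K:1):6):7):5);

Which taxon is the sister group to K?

G

K attaches to the tree at the node subtending (G,K).
The other lineage descending from that same node — the sister group — is the single tip G.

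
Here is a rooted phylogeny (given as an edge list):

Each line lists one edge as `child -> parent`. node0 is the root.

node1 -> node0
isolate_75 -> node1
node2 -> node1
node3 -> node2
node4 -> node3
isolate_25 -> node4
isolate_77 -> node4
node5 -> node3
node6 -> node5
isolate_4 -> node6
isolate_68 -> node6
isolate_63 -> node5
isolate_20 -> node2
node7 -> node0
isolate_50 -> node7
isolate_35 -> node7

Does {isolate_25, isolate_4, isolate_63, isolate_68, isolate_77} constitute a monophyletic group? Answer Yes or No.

Yes

The most recent common ancestor of these taxa subtends ((isolate_25,isolate_77),((isolate_4,isolate_68),isolate_63)).
That clade has exactly 5 tips — every listed taxon and nothing else — so the group is monophyletic.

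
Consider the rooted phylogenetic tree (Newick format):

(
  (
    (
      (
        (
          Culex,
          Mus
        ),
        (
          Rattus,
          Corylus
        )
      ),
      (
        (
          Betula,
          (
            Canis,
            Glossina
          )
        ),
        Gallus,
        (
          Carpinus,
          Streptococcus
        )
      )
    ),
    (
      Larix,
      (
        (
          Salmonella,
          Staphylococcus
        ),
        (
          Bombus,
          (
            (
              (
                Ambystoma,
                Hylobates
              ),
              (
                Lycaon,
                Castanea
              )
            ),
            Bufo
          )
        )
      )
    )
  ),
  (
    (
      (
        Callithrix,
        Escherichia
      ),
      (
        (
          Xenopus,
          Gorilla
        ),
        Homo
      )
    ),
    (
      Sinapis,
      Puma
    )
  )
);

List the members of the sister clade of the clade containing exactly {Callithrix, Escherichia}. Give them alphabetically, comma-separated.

The clade containing exactly {Callithrix, Escherichia} attaches to the tree at the node subtending ((Callithrix,Escherichia),((Xenopus,Gorilla),Homo)).
The other lineage descending from that same node — the sister group — is ((Xenopus,Gorilla),Homo); its 3 tips in alphabetical order are the answer.

Gorilla, Homo, Xenopus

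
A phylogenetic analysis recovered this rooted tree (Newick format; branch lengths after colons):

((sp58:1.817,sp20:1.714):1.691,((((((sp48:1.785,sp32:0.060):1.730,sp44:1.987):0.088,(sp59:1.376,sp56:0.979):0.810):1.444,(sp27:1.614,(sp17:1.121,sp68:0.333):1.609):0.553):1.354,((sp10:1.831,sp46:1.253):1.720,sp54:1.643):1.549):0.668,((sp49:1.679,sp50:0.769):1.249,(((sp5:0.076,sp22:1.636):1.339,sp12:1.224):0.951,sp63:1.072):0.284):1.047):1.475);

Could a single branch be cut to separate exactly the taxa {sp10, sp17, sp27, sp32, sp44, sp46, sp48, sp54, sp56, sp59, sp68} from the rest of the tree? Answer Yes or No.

The most recent common ancestor of these taxa subtends (((((sp48,sp32),sp44),(sp59,sp56)),(sp27,(sp17,sp68))),((sp10,sp46),sp54)).
That clade has exactly 11 tips — every listed taxon and nothing else — so the group is monophyletic.

Yes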